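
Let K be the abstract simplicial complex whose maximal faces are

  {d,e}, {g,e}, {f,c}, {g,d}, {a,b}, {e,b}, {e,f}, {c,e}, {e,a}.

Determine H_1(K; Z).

K has 7 vertices, 9 edges.
rank ∂_1 = 6, rank ∂_2 = 0 ⇒ b_1 = 9 − 6 − 0 = 3. So H_1 ≅ Z^3.

H_1 = Z^3.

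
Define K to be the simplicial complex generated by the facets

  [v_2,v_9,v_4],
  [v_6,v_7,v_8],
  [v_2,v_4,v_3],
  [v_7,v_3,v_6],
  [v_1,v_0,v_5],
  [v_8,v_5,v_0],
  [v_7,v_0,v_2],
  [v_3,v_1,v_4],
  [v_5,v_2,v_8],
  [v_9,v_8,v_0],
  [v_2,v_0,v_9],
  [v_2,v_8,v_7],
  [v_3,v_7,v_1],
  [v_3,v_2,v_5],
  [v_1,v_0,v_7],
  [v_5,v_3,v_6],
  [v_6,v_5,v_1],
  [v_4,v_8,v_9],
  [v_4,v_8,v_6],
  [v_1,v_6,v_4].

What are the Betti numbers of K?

We work with the vertex ordering v_0 < v_1 < v_2 < v_3 < v_4 < v_5 < v_6 < v_7 < v_8 < v_9. The simplices of K, each written with vertices in increasing order, are:

  0-simplices (10): [v_0], [v_1], [v_2], [v_3], [v_4], [v_5], [v_6], [v_7], [v_8], [v_9]
  1-simplices (30): (30 of them)
  2-simplices (20): (20 of them)

Hence C_0 ≅ Z^10, C_1 ≅ Z^30, C_2 ≅ Z^20.

The boundary map ∂_1: C_1 → C_0 is given by ∂[p,q] = [q] − [p].
As a 10×30 matrix over Z this has rank 9, with invariant factors (1,1,1,1,1,1,1,1,1).

The boundary map ∂_2: C_2 → C_1 sends each 2-simplex [p,q,r] to [q,r] − [p,r] + [p,q]. For instance
  ∂[v_3,v_5,v_6] = [v_5,v_6] − [v_3,v_6] + [v_3,v_5],
  ∂[v_0,v_5,v_8] = [v_5,v_8] − [v_0,v_8] + [v_0,v_5].
As a 30×20 matrix over Z this has rank 20, with invariant factors (1,1,1,1,1,1,1,1,1,1,1,1,1,1,1,1,1,1,1,2).

Computing H_k = (kernel of ∂_k) / (image of ∂_{k+1}):

  H_0: rank C_0 − rank ∂_1 = 10 − 9 = 1, and the invariant factors of ∂_1 are all 1, so H_0 = Z.
  H_1: rank ker ∂_1 − rank ∂_2 = (30 − 9) − 20 = 1, and ∂_2 has invariant factor 2 > 1, so H_1 = Z × Z/2.
  H_2: rank ker ∂_2 − rank ∂_3 = (20 − 20) − 0 = 0, and there is no ∂_3, so H_2 = 0.

As a check, the Euler characteristic is 10 − 30 + 20 = 0, which agrees with 1 − 1 + 0 = 0.
(K is a triangulation of the Klein bottle.)

Hence the Betti numbers are b_0 = 1, b_1 = 1, b_2 = 0.

b_0 = 1, b_1 = 1, b_2 = 0.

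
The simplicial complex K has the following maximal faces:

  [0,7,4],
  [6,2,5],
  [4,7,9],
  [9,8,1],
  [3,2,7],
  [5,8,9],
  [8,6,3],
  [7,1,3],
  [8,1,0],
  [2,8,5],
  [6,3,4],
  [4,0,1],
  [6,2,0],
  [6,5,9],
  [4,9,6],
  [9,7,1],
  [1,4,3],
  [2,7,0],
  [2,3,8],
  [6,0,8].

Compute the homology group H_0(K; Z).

H_0 ≅ Z.

Take the total order 0 < 1 < 2 < 3 < 4 < 5 < 6 < 7 < 8 < 9 on the vertex set. Then K (dimension 2) consists of the simplices:

  0-simplices (10): [0], [1], [2], [3], [4], [5], [6], [7], [8], [9]
  1-simplices (30): (30 of them)
  2-simplices (20): (20 of them)

Hence C_0 ≅ Z^10, C_1 ≅ Z^30, C_2 ≅ Z^20.

Boundary ∂_1: C_1 → C_0 is given by ∂[p,q] = [q] − [p]. For instance
  ∂[4,9] = [9] − [4].
This gives a 10×30 integer matrix of rank 9; reducing to Smith normal form yields diagonal entries (1,1,1,1,1,1,1,1,1).

∂_2: C_2 → C_1 acts by ∂[p,q,r] = [q,r] − [p,r] + [p,q]. For instance
  ∂[3,6,8] = [6,8] − [3,8] + [3,6],
  ∂[1,8,9] = [8,9] − [1,9] + [1,8].
The resulting 30×20 matrix has rank 20, and its Smith normal form has invariant factors (1,1,1,1,1,1,1,1,1,1,1,1,1,1,1,1,1,1,1,2).

Reading off H_k = ker ∂_k / im ∂_{k+1}:

  H_0: rank C_0 − rank ∂_1 = 10 − 9 = 1, and the invariant factors of ∂_1 are all 1, so H_0 = Z.

(K is a triangulation of the Klein bottle.)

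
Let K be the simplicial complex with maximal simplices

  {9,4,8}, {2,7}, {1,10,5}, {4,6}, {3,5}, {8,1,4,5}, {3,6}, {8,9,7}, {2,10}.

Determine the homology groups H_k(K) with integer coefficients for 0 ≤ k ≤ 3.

H_0 ≅ Z,  H_1 ≅ Z^2,  H_2 = 0,  H_3 = 0.

Take the total order 1 < 2 < 3 < 4 < 5 < 6 < 7 < 8 < 9 < 10 on the vertex set. Then K (dimension 3) consists of the simplices:

  0-simplices (10): [1], [2], [3], [4], [5], [6], [7], [8], [9], [10]
  1-simplices (17): [1,4], [1,5], [1,8], [1,10], [2,7], [2,10], [3,5], [3,6], [4,5], [4,6], [4,8], [4,9], [5,8], [5,10], [7,8], [7,9], [8,9]
  2-simplices (7): [1,4,5], [1,4,8], [1,5,8], [1,5,10], [4,5,8], [4,8,9], [7,8,9]
  3-simplices (1): [1,4,5,8]

Hence C_0 ≅ Z^10, C_1 ≅ Z^17, C_2 ≅ Z^7, C_3 ≅ Z^1.

The boundary map ∂_1: C_1 → C_0 sends each edge [p,q] (with p < q) to q − p. For instance
  ∂[2,7] = [7] − [2].
The resulting 10×17 matrix has rank 9, and its Smith normal form has invariant factors (1,1,1,1,1,1,1,1,1).

The boundary map ∂_2: C_2 → C_1 sends each 2-simplex [p,q,r] to [q,r] − [p,r] + [p,q]. For instance
  ∂[1,4,5] = [4,5] − [1,5] + [1,4],
  ∂[4,5,8] = [5,8] − [4,8] + [4,5].
This gives a 17×7 integer matrix of rank 6; reducing to Smith normal form yields diagonal entries (1,1,1,1,1,1).

The boundary map ∂_3: C_3 → C_2 sends each 3-simplex σ to the alternating sum Σ_i (−1)^i (σ with its i-th vertex removed). For instance
  ∂[1,4,5,8] = [4,5,8] − [1,5,8] + [1,4,8] − [1,4,5].
This gives a 7×1 integer matrix of rank 1; reducing to Smith normal form yields diagonal entries (1).

Now H_k = ker ∂_k / im ∂_{k+1}, so:

  H_0: rank C_0 − rank ∂_1 = 10 − 9 = 1, and the invariant factors of ∂_1 are all 1, so H_0 ≅ Z.
  H_1: rank ker ∂_1 − rank ∂_2 = (17 − 9) − 6 = 2, and the invariant factors of ∂_2 are all 1, so H_1 ≅ Z^2.
  H_2: rank ker ∂_2 − rank ∂_3 = (7 − 6) − 1 = 0, and the invariant factors of ∂_3 are all 1, so H_2 ≅ 0.
  H_3: rank ker ∂_3 − rank ∂_4 = (1 − 1) − 0 = 0, and there is no ∂_4, so H_3 ≅ 0.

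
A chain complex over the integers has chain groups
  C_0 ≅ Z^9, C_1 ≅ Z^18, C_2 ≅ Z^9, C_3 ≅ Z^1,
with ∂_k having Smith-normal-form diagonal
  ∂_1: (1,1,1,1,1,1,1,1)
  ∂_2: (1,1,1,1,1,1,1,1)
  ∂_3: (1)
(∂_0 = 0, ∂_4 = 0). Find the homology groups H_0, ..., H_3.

H_0 ≅ Z,  H_1 ≅ Z^2,  H_2 = 0,  H_3 = 0.

H_0: b_0 = 9 − 0 − 8 = 1; torsion from ∂_1 factors > 1: none. So H_0 ≅ Z.
H_1: b_1 = 18 − 8 − 8 = 2; torsion from ∂_2 factors > 1: none. So H_1 ≅ Z^2.
H_2: b_2 = 9 − 8 − 1 = 0; torsion from ∂_3 factors > 1: none. So H_2 ≅ 0.
H_3: b_3 = 1 − 1 − 0 = 0; torsion from ∂_4 factors > 1: none. So H_3 ≅ 0.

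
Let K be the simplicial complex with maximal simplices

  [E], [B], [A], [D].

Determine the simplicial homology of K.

H_0 ≅ Z^4.

Order the vertices as A < B < D < E. Listing each simplex with vertices in this order, K has dimension 0 with simplices:

  0-simplices (4): A, B, D, E

giving chain groups C_0 ≅ Z^4.

Now H_k = ker ∂_k / im ∂_{k+1}, so:

  H_0: rank C_0 − rank ∂_1 = 4 − 0 = 4, and there is no ∂_1, so H_0 = Z^4.

(K is a triangulation of a set of 4 points.)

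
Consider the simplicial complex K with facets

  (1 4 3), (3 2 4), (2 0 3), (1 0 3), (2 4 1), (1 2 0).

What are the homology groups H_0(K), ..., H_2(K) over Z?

Order the vertices as 0 < 1 < 2 < 3 < 4. Listing each simplex with vertices in this order, K has dimension 2 with simplices:

  0-simplices (5): [0], [1], [2], [3], [4]
  1-simplices (9): [0,1], [0,2], [0,3], [1,2], [1,3], [1,4], [2,3], [2,4], [3,4]
  2-simplices (6): [0,1,2], [0,1,3], [0,2,3], [1,2,4], [1,3,4], [2,3,4]

so the chain groups are C_0 ≅ Z^5, C_1 ≅ Z^9, C_2 ≅ Z^6.

Boundary ∂_1: C_1 → C_0 sends each edge [p,q] (with p < q) to q − p. For instance
  ∂[0,3] = [3] − [0].
This gives a 5×9 integer matrix of rank 4; reducing to Smith normal form yields diagonal entries (1,1,1,1).

∂_2: C_2 → C_1 sends each 2-simplex [p,q,r] to [q,r] − [p,r] + [p,q]. For instance
  ∂[0,2,3] = [2,3] − [0,3] + [0,2],
  ∂[2,3,4] = [3,4] − [2,4] + [2,3].
The 9×6 boundary matrix has rank 5 and Smith normal form diag(1,1,1,1,1).

Now H_k = ker ∂_k / im ∂_{k+1}, so:

  H_0: rank C_0 − rank ∂_1 = 5 − 4 = 1, and the invariant factors of ∂_1 are all 1, so H_0 = Z.
  H_1: rank ker ∂_1 − rank ∂_2 = (9 − 4) − 5 = 0, and the invariant factors of ∂_2 are all 1, so H_1 = 0.
  H_2: rank ker ∂_2 − rank ∂_3 = (6 − 5) − 0 = 1, and there is no ∂_3, so H_2 = Z.

As a check, the Euler characteristic is 5 − 9 + 6 = 2, which agrees with 1 − 0 + 1 = 2.
(K is a triangulation of the 2-sphere S^2.)

H_0 = Z,  H_1 = 0,  H_2 = Z.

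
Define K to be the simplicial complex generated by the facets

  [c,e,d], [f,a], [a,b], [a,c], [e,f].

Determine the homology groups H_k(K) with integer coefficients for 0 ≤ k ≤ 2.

H_0 ≅ Z,  H_1 ≅ Z,  H_2 = 0.

Fix the vertex order a < b < c < d < e < f and write every simplex with vertices in increasing order. Then dim K = 2 and the simplices of K are:

  0-simplices (6): a, b, c, d, e, f
  1-simplices (7): ab, ac, af, cd, ce, de, ef
  2-simplices (1): cde

Hence C_0 ≅ Z^6, C_1 ≅ Z^7, C_2 ≅ Z^1.

The boundary map ∂_1: C_1 → C_0 is given by ∂[p,q] = [q] − [p]. For instance
  ∂ab = b − a.
The resulting 6×7 matrix has rank 5, and its Smith normal form has invariant factors (1,1,1,1,1).

∂_2: C_2 → C_1 acts by ∂[p,q,r] = [q,r] − [p,r] + [p,q]. For instance
  ∂cde = de − ce + cd.
This gives a 7×1 integer matrix of rank 1; reducing to Smith normal form yields diagonal entries (1).

Reading off H_k = ker ∂_k / im ∂_{k+1}:

  H_0: rank C_0 − rank ∂_1 = 6 − 5 = 1, and the invariant factors of ∂_1 are all 1, so H_0 = Z.
  H_1: rank ker ∂_1 − rank ∂_2 = (7 − 5) − 1 = 1, and the invariant factors of ∂_2 are all 1, so H_1 = Z.
  H_2: rank ker ∂_2 − rank ∂_3 = (1 − 1) − 0 = 0, and there is no ∂_3, so H_2 = 0.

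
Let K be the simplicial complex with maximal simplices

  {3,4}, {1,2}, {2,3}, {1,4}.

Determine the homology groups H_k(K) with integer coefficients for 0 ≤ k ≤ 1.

H_0 ≅ Z,  H_1 ≅ Z.

Fix the vertex order 1 < 2 < 3 < 4 and write every simplex with vertices in increasing order. Then dim K = 1 and the simplices of K are:

  0-simplices (4): [1], [2], [3], [4]
  1-simplices (4): [1,2], [1,4], [2,3], [3,4]

Hence C_0 ≅ Z^4, C_1 ≅ Z^4.

Boundary ∂_1: C_1 → C_0 is given by ∂[p,q] = [q] − [p]. For instance
  ∂[1,2] = [2] − [1].
As a 4×4 matrix over Z this has rank 3, with invariant factors (1,1,1).

Now H_k = ker ∂_k / im ∂_{k+1}, so:

  H_0: rank C_0 − rank ∂_1 = 4 − 3 = 1, and the invariant factors of ∂_1 are all 1, so H_0 ≅ Z.
  H_1: rank ker ∂_1 − rank ∂_2 = (4 − 3) − 0 = 1, and there is no ∂_2, so H_1 ≅ Z.

(K is a triangulation of the circle S^1.)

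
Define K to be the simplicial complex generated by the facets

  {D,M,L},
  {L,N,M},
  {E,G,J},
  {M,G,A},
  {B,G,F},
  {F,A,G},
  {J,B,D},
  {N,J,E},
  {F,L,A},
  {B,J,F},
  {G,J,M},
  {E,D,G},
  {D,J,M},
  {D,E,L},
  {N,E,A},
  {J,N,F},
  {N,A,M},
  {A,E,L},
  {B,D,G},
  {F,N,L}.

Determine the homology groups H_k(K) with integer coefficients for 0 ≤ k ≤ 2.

H_0 ≅ Z,  H_1 ≅ Z ⊕ Z/2Z,  H_2 = 0.

K has 10 vertices, 30 edges, 20 triangles.
rank ∂_0 = 0, rank ∂_1 = 9 ⇒ b_0 = 10 − 0 − 9 = 1; all invariant factors of ∂_1 are 1 so no torsion. So H_0 = Z.
rank ∂_1 = 9, rank ∂_2 = 20 ⇒ b_1 = 30 − 9 − 20 = 1; ∂_2 has invariant factor(s) [2] giving torsion. So H_1 = Z ⊕ Z/2Z.
rank ∂_2 = 20, rank ∂_3 = 0 ⇒ b_2 = 20 − 20 − 0 = 0. So H_2 = 0.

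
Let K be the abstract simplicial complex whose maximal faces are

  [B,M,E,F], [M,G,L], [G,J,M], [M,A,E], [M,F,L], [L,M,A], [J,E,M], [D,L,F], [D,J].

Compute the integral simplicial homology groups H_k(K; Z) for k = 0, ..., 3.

H_0 = Z,  H_1 = Z,  H_2 = 0,  H_3 = 0.

Fix the vertex order A < B < D < E < F < G < J < L < M and write every simplex with vertices in increasing order. Then dim K = 3 and the simplices of K are:

  0-simplices (9): A, B, D, E, F, G, J, L, M
  1-simplices (19): AE, AL, AM, BE, BF, BM, DF, DJ, DL, EF, EJ, EM, FL, FM, GJ, GL, GM, JM, LM
  2-simplices (11): AEM, ALM, BEF, BEM, BFM, DFL, EFM, EJM, FLM, GJM, GLM
  3-simplices (1): BEFM

giving chain groups C_0 ≅ Z^9, C_1 ≅ Z^19, C_2 ≅ Z^11, C_3 ≅ Z^1.

Boundary ∂_1: C_1 → C_0 sends each edge [p,q] (with p < q) to q − p. For instance
  ∂GM = M − G.
As a 9×19 matrix over Z this has rank 8, with invariant factors (1,1,1,1,1,1,1,1).

Boundary ∂_2: C_2 → C_1 maps a triangle to the signed sum of its edges. For instance
  ∂DFL = FL − DL + DF,
  ∂BFM = FM − BM + BF.
This gives a 19×11 integer matrix of rank 10; reducing to Smith normal form yields diagonal entries (1,1,1,1,1,1,1,1,1,1).

The boundary map ∂_3: C_3 → C_2 sends each 3-simplex σ to the alternating sum Σ_i (−1)^i (σ with its i-th vertex removed). For instance
  ∂BEFM = EFM − BFM + BEM − BEF.
The 11×1 boundary matrix has rank 1 and Smith normal form diag(1).

Reading off H_k = ker ∂_k / im ∂_{k+1}:

  H_0: rank C_0 − rank ∂_1 = 9 − 8 = 1, and the invariant factors of ∂_1 are all 1, so H_0 ≅ Z.
  H_1: rank ker ∂_1 − rank ∂_2 = (19 − 8) − 10 = 1, and the invariant factors of ∂_2 are all 1, so H_1 ≅ Z.
  H_2: rank ker ∂_2 − rank ∂_3 = (11 − 10) − 1 = 0, and the invariant factors of ∂_3 are all 1, so H_2 ≅ 0.
  H_3: rank ker ∂_3 − rank ∂_4 = (1 − 1) − 0 = 0, and there is no ∂_4, so H_3 ≅ 0.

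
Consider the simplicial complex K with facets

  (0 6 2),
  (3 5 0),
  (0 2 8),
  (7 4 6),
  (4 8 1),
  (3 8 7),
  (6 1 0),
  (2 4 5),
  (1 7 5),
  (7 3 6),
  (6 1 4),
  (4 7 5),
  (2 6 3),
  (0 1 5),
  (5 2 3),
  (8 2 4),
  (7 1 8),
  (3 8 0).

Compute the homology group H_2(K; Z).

H_2 = 0.

K has 9 vertices, 27 edges, 18 triangles.
rank ∂_2 = 18, rank ∂_3 = 0 ⇒ b_2 = 18 − 18 − 0 = 0. So H_2 = 0.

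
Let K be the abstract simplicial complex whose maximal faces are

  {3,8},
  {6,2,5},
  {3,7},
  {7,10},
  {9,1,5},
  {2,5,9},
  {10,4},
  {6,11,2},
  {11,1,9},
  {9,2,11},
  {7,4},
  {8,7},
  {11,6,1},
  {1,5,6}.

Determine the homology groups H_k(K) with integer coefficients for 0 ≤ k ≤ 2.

Fix the vertex order 1 < 2 < 3 < 4 < 5 < 6 < 7 < 8 < 9 < 10 < 11 and write every simplex with vertices in increasing order. Then dim K = 2 and the simplices of K are:

  0-simplices (11): [1], [2], [3], [4], [5], [6], [7], [8], [9], [10], [11]
  1-simplices (18): [1,5], [1,6], [1,9], [1,11], [2,5], [2,6], [2,9], [2,11], [3,7], [3,8], [4,7], [4,10], [5,6], [5,9], [6,11], [7,8], [7,10], [9,11]
  2-simplices (8): [1,5,6], [1,5,9], [1,6,11], [1,9,11], [2,5,6], [2,5,9], [2,6,11], [2,9,11]

giving chain groups C_0 ≅ Z^11, C_1 ≅ Z^18, C_2 ≅ Z^8.

∂_1: C_1 → C_0 maps an edge to its endpoints' difference, ∂[p,q] = q − p. For instance
  ∂[4,10] = [10] − [4].
This gives a 11×18 integer matrix of rank 9; reducing to Smith normal form yields diagonal entries (1,1,1,1,1,1,1,1,1).

∂_2: C_2 → C_1 acts by ∂[p,q,r] = [q,r] − [p,r] + [p,q]. For instance
  ∂[2,9,11] = [9,11] − [2,11] + [2,9],
  ∂[2,6,11] = [6,11] − [2,11] + [2,6].
The resulting 18×8 matrix has rank 7, and its Smith normal form has invariant factors (1,1,1,1,1,1,1).

Reading off H_k = ker ∂_k / im ∂_{k+1}:

  H_0: rank C_0 − rank ∂_1 = 11 − 9 = 2, and the invariant factors of ∂_1 are all 1, so H_0 = Z^2.
  H_1: rank ker ∂_1 − rank ∂_2 = (18 − 9) − 7 = 2, and the invariant factors of ∂_2 are all 1, so H_1 = Z^2.
  H_2: rank ker ∂_2 − rank ∂_3 = (8 − 7) − 0 = 1, and there is no ∂_3, so H_2 = Z.

H_0 = Z^2,  H_1 = Z^2,  H_2 = Z.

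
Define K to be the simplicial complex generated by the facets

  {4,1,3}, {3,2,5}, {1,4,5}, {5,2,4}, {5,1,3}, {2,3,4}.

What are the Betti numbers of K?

b_0 = 1, b_1 = 0, b_2 = 1.

K has 5 vertices, 9 edges, 6 triangles.
rank ∂_0 = 0, rank ∂_1 = 4 ⇒ b_0 = 5 − 0 − 4 = 1; all invariant factors of ∂_1 are 1 so no torsion. So H_0 = Z.
rank ∂_1 = 4, rank ∂_2 = 5 ⇒ b_1 = 9 − 4 − 5 = 0; all invariant factors of ∂_2 are 1 so no torsion. So H_1 = 0.
rank ∂_2 = 5, rank ∂_3 = 0 ⇒ b_2 = 6 − 5 − 0 = 1. So H_2 = Z.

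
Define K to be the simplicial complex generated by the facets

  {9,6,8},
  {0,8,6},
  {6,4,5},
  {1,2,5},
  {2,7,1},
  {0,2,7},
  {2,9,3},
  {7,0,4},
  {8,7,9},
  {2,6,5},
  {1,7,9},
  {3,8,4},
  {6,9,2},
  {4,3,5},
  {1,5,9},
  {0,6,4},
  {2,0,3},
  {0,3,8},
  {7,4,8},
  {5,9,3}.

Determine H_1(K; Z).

H_1 = Z × Z/2.

Fix the vertex order 0 < 1 < 2 < 3 < 4 < 5 < 6 < 7 < 8 < 9 and write every simplex with vertices in increasing order. Then dim K = 2 and the simplices of K are:

  0-simplices (10): [0], [1], [2], [3], [4], [5], [6], [7], [8], [9]
  1-simplices (30): (30 of them)
  2-simplices (20): (20 of them)

so the chain groups are C_0 ≅ Z^10, C_1 ≅ Z^30, C_2 ≅ Z^20.

The boundary map ∂_1: C_1 → C_0 is given by ∂[p,q] = [q] − [p]. For instance
  ∂[0,4] = [4] − [0].
This gives a 10×30 integer matrix of rank 9; reducing to Smith normal form yields diagonal entries (1,1,1,1,1,1,1,1,1).

∂_2: C_2 → C_1 sends each 2-simplex [p,q,r] to [q,r] − [p,r] + [p,q]. For instance
  ∂[0,3,8] = [3,8] − [0,8] + [0,3],
  ∂[0,4,6] = [4,6] − [0,6] + [0,4].
As a 30×20 matrix over Z this has rank 20, with invariant factors (1,1,1,1,1,1,1,1,1,1,1,1,1,1,1,1,1,1,1,2).

Reading off H_k = ker ∂_k / im ∂_{k+1}:

  H_1: rank ker ∂_1 − rank ∂_2 = (30 − 9) − 20 = 1, and ∂_2 has invariant factor 2 > 1, so H_1 = Z × Z/2.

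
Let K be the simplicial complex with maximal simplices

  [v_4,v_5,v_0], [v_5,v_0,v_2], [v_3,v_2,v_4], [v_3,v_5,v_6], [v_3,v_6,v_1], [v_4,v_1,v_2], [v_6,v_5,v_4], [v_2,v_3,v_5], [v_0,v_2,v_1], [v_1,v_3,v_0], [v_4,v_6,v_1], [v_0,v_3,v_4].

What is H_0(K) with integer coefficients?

H_0 = Z.

Order the vertices as v_0 < v_1 < v_2 < v_3 < v_4 < v_5 < v_6. Listing each simplex with vertices in this order, K has dimension 2 with simplices:

  0-simplices (7): [v_0], [v_1], [v_2], [v_3], [v_4], [v_5], [v_6]
  1-simplices (18): (18 of them)
  2-simplices (12): (12 of them)

giving chain groups C_0 ≅ Z^7, C_1 ≅ Z^18, C_2 ≅ Z^12.

Boundary ∂_1: C_1 → C_0 sends each edge [p,q] (with p < q) to q − p.
This gives a 7×18 integer matrix of rank 6; reducing to Smith normal form yields diagonal entries (1,1,1,1,1,1).

Boundary ∂_2: C_2 → C_1 maps a triangle to the signed sum of its edges. For instance
  ∂[v_0,v_1,v_3] = [v_1,v_3] − [v_0,v_3] + [v_0,v_1],
  ∂[v_0,v_3,v_4] = [v_3,v_4] − [v_0,v_4] + [v_0,v_3].
This gives a 18×12 integer matrix of rank 12; reducing to Smith normal form yields diagonal entries (1,1,1,1,1,1,1,1,1,1,1,2).

Now H_k = ker ∂_k / im ∂_{k+1}, so:

  H_0: rank C_0 − rank ∂_1 = 7 − 6 = 1, and the invariant factors of ∂_1 are all 1, so H_0 ≅ Z.

(K is a triangulation of the real projective plane RP^2.)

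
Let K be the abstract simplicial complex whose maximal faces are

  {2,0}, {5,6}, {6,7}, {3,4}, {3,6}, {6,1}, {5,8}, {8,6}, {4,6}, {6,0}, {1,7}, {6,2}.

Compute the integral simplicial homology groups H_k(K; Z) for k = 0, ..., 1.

Order the vertices as 0 < 1 < 2 < 3 < 4 < 5 < 6 < 7 < 8. Listing each simplex with vertices in this order, K has dimension 1 with simplices:

  0-simplices (9): [0], [1], [2], [3], [4], [5], [6], [7], [8]
  1-simplices (12): [0,2], [0,6], [1,6], [1,7], [2,6], [3,4], [3,6], [4,6], [5,6], [5,8], [6,7], [6,8]

so the chain groups are C_0 ≅ Z^9, C_1 ≅ Z^12.

∂_1: C_1 → C_0 maps an edge to its endpoints' difference, ∂[p,q] = q − p. For instance
  ∂[0,6] = [6] − [0].
This gives a 9×12 integer matrix of rank 8; reducing to Smith normal form yields diagonal entries (1,1,1,1,1,1,1,1).

Computing H_k = (kernel of ∂_k) / (image of ∂_{k+1}):

  H_0: rank C_0 − rank ∂_1 = 9 − 8 = 1, and the invariant factors of ∂_1 are all 1, so H_0 = Z.
  H_1: rank ker ∂_1 − rank ∂_2 = (12 − 8) − 0 = 4, and there is no ∂_2, so H_1 = Z^4.

As a check, the Euler characteristic is 9 − 12 = -3, which agrees with 1 − 4 = -3.

H_0 ≅ Z,  H_1 ≅ Z^4.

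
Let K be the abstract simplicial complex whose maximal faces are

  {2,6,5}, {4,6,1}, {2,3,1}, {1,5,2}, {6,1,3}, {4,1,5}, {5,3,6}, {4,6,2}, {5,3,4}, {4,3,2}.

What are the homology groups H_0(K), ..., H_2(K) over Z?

H_0 ≅ Z,  H_1 ≅ Z/2,  H_2 = 0.

We work with the vertex ordering 1 < 2 < 3 < 4 < 5 < 6. The simplices of K, each written with vertices in increasing order, are:

  0-simplices (6): [1], [2], [3], [4], [5], [6]
  1-simplices (15): [1,2], [1,3], [1,4], [1,5], [1,6], [2,3], [2,4], [2,5], [2,6], [3,4], [3,5], [3,6], [4,5], [4,6], [5,6]
  2-simplices (10): [1,2,3], [1,2,5], [1,3,6], [1,4,5], [1,4,6], [2,3,4], [2,4,6], [2,5,6], [3,4,5], [3,5,6]

so the chain groups are C_0 ≅ Z^6, C_1 ≅ Z^15, C_2 ≅ Z^10.

∂_1: C_1 → C_0 maps an edge to its endpoints' difference, ∂[p,q] = q − p. For instance
  ∂[2,3] = [3] − [2].
The 6×15 boundary matrix has rank 5 and Smith normal form diag(1,1,1,1,1).

Boundary ∂_2: C_2 → C_1 acts by ∂[p,q,r] = [q,r] − [p,r] + [p,q]. For instance
  ∂[1,2,5] = [2,5] − [1,5] + [1,2],
  ∂[2,3,4] = [3,4] − [2,4] + [2,3].
The resulting 15×10 matrix has rank 10, and its Smith normal form has invariant factors (1,1,1,1,1,1,1,1,1,2).

Computing H_k = (kernel of ∂_k) / (image of ∂_{k+1}):

  H_0: rank C_0 − rank ∂_1 = 6 − 5 = 1, and the invariant factors of ∂_1 are all 1, so H_0 ≅ Z.
  H_1: rank ker ∂_1 − rank ∂_2 = (15 − 5) − 10 = 0, and ∂_2 has invariant factor 2 > 1, so H_1 ≅ Z/2.
  H_2: rank ker ∂_2 − rank ∂_3 = (10 − 10) − 0 = 0, and there is no ∂_3, so H_2 ≅ 0.

As a check, the Euler characteristic is 6 − 15 + 10 = 1, which agrees with 1 − 0 + 0 = 1.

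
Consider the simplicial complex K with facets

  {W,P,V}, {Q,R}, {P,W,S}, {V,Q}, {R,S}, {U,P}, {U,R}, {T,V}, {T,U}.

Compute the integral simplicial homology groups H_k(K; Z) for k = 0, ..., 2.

H_0 = Z,  H_1 = Z^3,  H_2 = 0.

Take the total order P < Q < R < S < T < U < V < W on the vertex set. Then K (dimension 2) consists of the simplices:

  0-simplices (8): P, Q, R, S, T, U, V, W
  1-simplices (12): PS, PU, PV, PW, QR, QV, RS, RU, SW, TU, TV, VW
  2-simplices (2): PSW, PVW

so the chain groups are C_0 ≅ Z^8, C_1 ≅ Z^12, C_2 ≅ Z^2.

Boundary ∂_1: C_1 → C_0 sends each edge [p,q] (with p < q) to q − p. For instance
  ∂PU = U − P.
This gives a 8×12 integer matrix of rank 7; reducing to Smith normal form yields diagonal entries (1,1,1,1,1,1,1).

∂_2: C_2 → C_1 acts by ∂[p,q,r] = [q,r] − [p,r] + [p,q]. For instance
  ∂PVW = VW − PW + PV,
  ∂PSW = SW − PW + PS.
The resulting 12×2 matrix has rank 2, and its Smith normal form has invariant factors (1,1).

From H_k ≅ ker(∂_k) / im(∂_{k+1}) we obtain:

  H_0: rank C_0 − rank ∂_1 = 8 − 7 = 1, and the invariant factors of ∂_1 are all 1, so H_0 ≅ Z.
  H_1: rank ker ∂_1 − rank ∂_2 = (12 − 7) − 2 = 3, and the invariant factors of ∂_2 are all 1, so H_1 ≅ Z^3.
  H_2: rank ker ∂_2 − rank ∂_3 = (2 − 2) − 0 = 0, and there is no ∂_3, so H_2 ≅ 0.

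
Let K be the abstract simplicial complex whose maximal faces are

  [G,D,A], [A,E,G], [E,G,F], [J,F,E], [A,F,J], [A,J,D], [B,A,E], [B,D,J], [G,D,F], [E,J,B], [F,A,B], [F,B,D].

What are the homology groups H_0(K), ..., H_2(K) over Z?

H_0 = Z,  H_1 = Z/2,  H_2 = 0.

K has 7 vertices, 18 edges, 12 triangles.
rank ∂_0 = 0, rank ∂_1 = 6 ⇒ b_0 = 7 − 0 − 6 = 1; all invariant factors of ∂_1 are 1 so no torsion. So H_0 = Z.
rank ∂_1 = 6, rank ∂_2 = 12 ⇒ b_1 = 18 − 6 − 12 = 0; ∂_2 has invariant factor(s) [2] giving torsion. So H_1 = Z/2.
rank ∂_2 = 12, rank ∂_3 = 0 ⇒ b_2 = 12 − 12 − 0 = 0. So H_2 = 0.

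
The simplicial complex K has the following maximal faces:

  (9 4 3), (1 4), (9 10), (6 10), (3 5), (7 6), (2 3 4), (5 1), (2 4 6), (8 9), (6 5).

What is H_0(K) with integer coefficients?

Fix the vertex order 1 < 2 < 3 < 4 < 5 < 6 < 7 < 8 < 9 < 10 and write every simplex with vertices in increasing order. Then dim K = 2 and the simplices of K are:

  0-simplices (10): [1], [2], [3], [4], [5], [6], [7], [8], [9], [10]
  1-simplices (15): [1,4], [1,5], [2,3], [2,4], [2,6], [3,4], [3,5], [3,9], [4,6], [4,9], [5,6], [6,7], [6,10], [8,9], [9,10]
  2-simplices (3): [2,3,4], [2,4,6], [3,4,9]

giving chain groups C_0 ≅ Z^10, C_1 ≅ Z^15, C_2 ≅ Z^3.

The boundary map ∂_1: C_1 → C_0 sends each edge [p,q] (with p < q) to q − p.
The 10×15 boundary matrix has rank 9 and Smith normal form diag(1,1,1,1,1,1,1,1,1).

Boundary ∂_2: C_2 → C_1 sends each 2-simplex [p,q,r] to [q,r] − [p,r] + [p,q]. For instance
  ∂[3,4,9] = [4,9] − [3,9] + [3,4],
  ∂[2,3,4] = [3,4] − [2,4] + [2,3].
The resulting 15×3 matrix has rank 3, and its Smith normal form has invariant factors (1,1,1).

From H_k ≅ ker(∂_k) / im(∂_{k+1}) we obtain:

  H_0: rank C_0 − rank ∂_1 = 10 − 9 = 1, and the invariant factors of ∂_1 are all 1, so H_0 ≅ Z.

H_0 ≅ Z.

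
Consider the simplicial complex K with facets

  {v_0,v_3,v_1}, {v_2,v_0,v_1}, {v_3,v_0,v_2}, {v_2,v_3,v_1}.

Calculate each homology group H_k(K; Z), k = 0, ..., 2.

H_0 ≅ Z,  H_1 = 0,  H_2 ≅ Z.

Order the vertices as v_0 < v_1 < v_2 < v_3. Listing each simplex with vertices in this order, K has dimension 2 with simplices:

  0-simplices (4): [v_0], [v_1], [v_2], [v_3]
  1-simplices (6): [v_0,v_1], [v_0,v_2], [v_0,v_3], [v_1,v_2], [v_1,v_3], [v_2,v_3]
  2-simplices (4): [v_0,v_1,v_2], [v_0,v_1,v_3], [v_0,v_2,v_3], [v_1,v_2,v_3]

so the chain groups are C_0 ≅ Z^4, C_1 ≅ Z^6, C_2 ≅ Z^4.

∂_1: C_1 → C_0 sends each edge [p,q] (with p < q) to q − p.
This gives a 4×6 integer matrix of rank 3; reducing to Smith normal form yields diagonal entries (1,1,1).

Boundary ∂_2: C_2 → C_1 acts by ∂[p,q,r] = [q,r] − [p,r] + [p,q]. For instance
  ∂[v_0,v_1,v_2] = [v_1,v_2] − [v_0,v_2] + [v_0,v_1],
  ∂[v_1,v_2,v_3] = [v_2,v_3] − [v_1,v_3] + [v_1,v_2].
The resulting 6×4 matrix has rank 3, and its Smith normal form has invariant factors (1,1,1).

Now H_k = ker ∂_k / im ∂_{k+1}, so:

  H_0: rank C_0 − rank ∂_1 = 4 − 3 = 1, and the invariant factors of ∂_1 are all 1, so H_0 = Z.
  H_1: rank ker ∂_1 − rank ∂_2 = (6 − 3) − 3 = 0, and the invariant factors of ∂_2 are all 1, so H_1 = 0.
  H_2: rank ker ∂_2 − rank ∂_3 = (4 − 3) − 0 = 1, and there is no ∂_3, so H_2 = Z.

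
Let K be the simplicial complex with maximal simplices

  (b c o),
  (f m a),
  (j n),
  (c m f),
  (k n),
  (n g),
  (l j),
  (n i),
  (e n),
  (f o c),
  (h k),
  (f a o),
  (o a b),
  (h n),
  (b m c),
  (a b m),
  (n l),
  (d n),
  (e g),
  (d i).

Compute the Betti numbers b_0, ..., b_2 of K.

b_0 = 2, b_1 = 4, b_2 = 1.

We work with the vertex ordering a < b < c < d < e < f < g < h < i < j < k < l < m < n < o. The simplices of K, each written with vertices in increasing order, are:

  0-simplices (15): a, b, c, d, e, f, g, h, i, j, k, l, m, n, o
  1-simplices (24): ab, af, am, ao, bc, bm, bo, cf, cm, co, di, dn, eg, en, fm, fo, gn, hk, hn, in, jl, jn, kn, ln
  2-simplices (8): abm, abo, afm, afo, bcm, bco, cfm, cfo

so the chain groups are C_0 ≅ Z^15, C_1 ≅ Z^24, C_2 ≅ Z^8.

Boundary ∂_1: C_1 → C_0 is given by ∂[p,q] = [q] − [p]. For instance
  ∂ab = b − a.
This gives a 15×24 integer matrix of rank 13; reducing to Smith normal form yields diagonal entries (1,1,1,1,1,1,1,1,1,1,1,1,1).

∂_2: C_2 → C_1 maps a triangle to the signed sum of its edges. For instance
  ∂cfm = fm − cm + cf,
  ∂abo = bo − ao + ab.
As a 24×8 matrix over Z this has rank 7, with invariant factors (1,1,1,1,1,1,1).

Now H_k = ker ∂_k / im ∂_{k+1}, so:

  H_0: rank C_0 − rank ∂_1 = 15 − 13 = 2, and the invariant factors of ∂_1 are all 1, so H_0 ≅ Z^2.
  H_1: rank ker ∂_1 − rank ∂_2 = (24 − 13) − 7 = 4, and the invariant factors of ∂_2 are all 1, so H_1 ≅ Z^4.
  H_2: rank ker ∂_2 − rank ∂_3 = (8 − 7) − 0 = 1, and there is no ∂_3, so H_2 ≅ Z.

As a check, the Euler characteristic is 15 − 24 + 8 = -1, which agrees with 2 − 4 + 1 = -1.
(K is a triangulation of the disjoint union of a wedge of 4 circles and the 2-sphere S^2.)

Hence the Betti numbers are b_0 = 2, b_1 = 4, b_2 = 1.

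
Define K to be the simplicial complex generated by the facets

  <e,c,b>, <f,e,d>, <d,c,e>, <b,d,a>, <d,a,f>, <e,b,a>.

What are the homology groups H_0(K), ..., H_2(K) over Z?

H_0 = Z,  H_1 = Z,  H_2 = 0.

Order the vertices as a < b < c < d < e < f. Listing each simplex with vertices in this order, K has dimension 2 with simplices:

  0-simplices (6): a, b, c, d, e, f
  1-simplices (12): ab, ad, ae, af, bc, bd, be, cd, ce, de, df, ef
  2-simplices (6): abd, abe, adf, bce, cde, def

so the chain groups are C_0 ≅ Z^6, C_1 ≅ Z^12, C_2 ≅ Z^6.

∂_1: C_1 → C_0 is given by ∂[p,q] = [q] − [p]. For instance
  ∂ae = e − a.
This gives a 6×12 integer matrix of rank 5; reducing to Smith normal form yields diagonal entries (1,1,1,1,1).

Boundary ∂_2: C_2 → C_1 acts by ∂[p,q,r] = [q,r] − [p,r] + [p,q]. For instance
  ∂cde = de − ce + cd,
  ∂def = ef − df + de.
As a 12×6 matrix over Z this has rank 6, with invariant factors (1,1,1,1,1,1).

Now H_k = ker ∂_k / im ∂_{k+1}, so:

  H_0: rank C_0 − rank ∂_1 = 6 − 5 = 1, and the invariant factors of ∂_1 are all 1, so H_0 ≅ Z.
  H_1: rank ker ∂_1 − rank ∂_2 = (12 − 5) − 6 = 1, and the invariant factors of ∂_2 are all 1, so H_1 ≅ Z.
  H_2: rank ker ∂_2 − rank ∂_3 = (6 − 6) − 0 = 0, and there is no ∂_3, so H_2 ≅ 0.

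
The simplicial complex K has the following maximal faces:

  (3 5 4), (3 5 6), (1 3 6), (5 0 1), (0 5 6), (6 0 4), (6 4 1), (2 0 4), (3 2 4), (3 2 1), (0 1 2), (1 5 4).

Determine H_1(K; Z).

H_1 = Z/2.

Take the total order 0 < 1 < 2 < 3 < 4 < 5 < 6 on the vertex set. Then K (dimension 2) consists of the simplices:

  0-simplices (7): [0], [1], [2], [3], [4], [5], [6]
  1-simplices (18): [0,1], [0,2], [0,4], [0,5], [0,6], [1,2], [1,3], [1,4], [1,5], [1,6], [2,3], [2,4], [3,4], [3,5], [3,6], [4,5], [4,6], [5,6]
  2-simplices (12): [0,1,2], [0,1,5], [0,2,4], [0,4,6], [0,5,6], [1,2,3], [1,3,6], [1,4,5], [1,4,6], [2,3,4], [3,4,5], [3,5,6]

Hence C_0 ≅ Z^7, C_1 ≅ Z^18, C_2 ≅ Z^12.

∂_1: C_1 → C_0 maps an edge to its endpoints' difference, ∂[p,q] = q − p. For instance
  ∂[1,2] = [2] − [1].
The resulting 7×18 matrix has rank 6, and its Smith normal form has invariant factors (1,1,1,1,1,1).

Boundary ∂_2: C_2 → C_1 maps a triangle to the signed sum of its edges. For instance
  ∂[1,3,6] = [3,6] − [1,6] + [1,3],
  ∂[3,4,5] = [4,5] − [3,5] + [3,4].
As a 18×12 matrix over Z this has rank 12, with invariant factors (1,1,1,1,1,1,1,1,1,1,1,2).

Computing H_k = (kernel of ∂_k) / (image of ∂_{k+1}):

  H_1: rank ker ∂_1 − rank ∂_2 = (18 − 6) − 12 = 0, and ∂_2 has invariant factor 2 > 1, so H_1 = Z/2.

(K is a triangulation of the real projective plane RP^2.)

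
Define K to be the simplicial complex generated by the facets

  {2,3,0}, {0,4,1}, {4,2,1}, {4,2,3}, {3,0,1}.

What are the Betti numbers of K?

b_0 = 1, b_1 = 1, b_2 = 0.

Order the vertices as 0 < 1 < 2 < 3 < 4. Listing each simplex with vertices in this order, K has dimension 2 with simplices:

  0-simplices (5): [0], [1], [2], [3], [4]
  1-simplices (10): [0,1], [0,2], [0,3], [0,4], [1,2], [1,3], [1,4], [2,3], [2,4], [3,4]
  2-simplices (5): [0,1,3], [0,1,4], [0,2,3], [1,2,4], [2,3,4]

giving chain groups C_0 ≅ Z^5, C_1 ≅ Z^10, C_2 ≅ Z^5.

∂_1: C_1 → C_0 sends each edge [p,q] (with p < q) to q − p.
As a 5×10 matrix over Z this has rank 4, with invariant factors (1,1,1,1).

The boundary map ∂_2: C_2 → C_1 maps a triangle to the signed sum of its edges. For instance
  ∂[2,3,4] = [3,4] − [2,4] + [2,3],
  ∂[0,1,4] = [1,4] − [0,4] + [0,1].
The 10×5 boundary matrix has rank 5 and Smith normal form diag(1,1,1,1,1).

From H_k ≅ ker(∂_k) / im(∂_{k+1}) we obtain:

  H_0: rank C_0 − rank ∂_1 = 5 − 4 = 1, and the invariant factors of ∂_1 are all 1, so H_0 ≅ Z.
  H_1: rank ker ∂_1 − rank ∂_2 = (10 − 4) − 5 = 1, and the invariant factors of ∂_2 are all 1, so H_1 ≅ Z.
  H_2: rank ker ∂_2 − rank ∂_3 = (5 − 5) − 0 = 0, and there is no ∂_3, so H_2 ≅ 0.

Hence the Betti numbers are b_0 = 1, b_1 = 1, b_2 = 0.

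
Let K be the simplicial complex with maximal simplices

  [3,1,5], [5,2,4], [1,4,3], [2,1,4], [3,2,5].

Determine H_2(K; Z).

H_2 = 0.

Fix the vertex order 1 < 2 < 3 < 4 < 5 and write every simplex with vertices in increasing order. Then dim K = 2 and the simplices of K are:

  0-simplices (5): [1], [2], [3], [4], [5]
  1-simplices (10): [1,2], [1,3], [1,4], [1,5], [2,3], [2,4], [2,5], [3,4], [3,5], [4,5]
  2-simplices (5): [1,2,4], [1,3,4], [1,3,5], [2,3,5], [2,4,5]

Hence C_0 ≅ Z^5, C_1 ≅ Z^10, C_2 ≅ Z^5.

∂_1: C_1 → C_0 is given by ∂[p,q] = [q] − [p]. For instance
  ∂[2,3] = [3] − [2].
The 5×10 boundary matrix has rank 4 and Smith normal form diag(1,1,1,1).

The boundary map ∂_2: C_2 → C_1 sends each 2-simplex [p,q,r] to [q,r] − [p,r] + [p,q]. For instance
  ∂[1,3,4] = [3,4] − [1,4] + [1,3],
  ∂[2,4,5] = [4,5] − [2,5] + [2,4].
The resulting 10×5 matrix has rank 5, and its Smith normal form has invariant factors (1,1,1,1,1).

Now H_k = ker ∂_k / im ∂_{k+1}, so:

  H_2: rank ker ∂_2 − rank ∂_3 = (5 − 5) − 0 = 0, and there is no ∂_3, so H_2 ≅ 0.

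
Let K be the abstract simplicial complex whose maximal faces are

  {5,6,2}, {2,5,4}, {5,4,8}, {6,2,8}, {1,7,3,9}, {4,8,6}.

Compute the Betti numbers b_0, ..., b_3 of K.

K has 9 vertices, 16 edges, 9 triangles, 1 3-simplex.
rank ∂_0 = 0, rank ∂_1 = 7 ⇒ b_0 = 9 − 0 − 7 = 2; all invariant factors of ∂_1 are 1 so no torsion. So H_0 ≅ Z^2.
rank ∂_1 = 7, rank ∂_2 = 8 ⇒ b_1 = 16 − 7 − 8 = 1; all invariant factors of ∂_2 are 1 so no torsion. So H_1 ≅ Z.
rank ∂_2 = 8, rank ∂_3 = 1 ⇒ b_2 = 9 − 8 − 1 = 0; all invariant factors of ∂_3 are 1 so no torsion. So H_2 ≅ 0.
rank ∂_3 = 1, rank ∂_4 = 0 ⇒ b_3 = 1 − 1 − 0 = 0. So H_3 ≅ 0.

b_0 = 2, b_1 = 1, b_2 = 0, b_3 = 0.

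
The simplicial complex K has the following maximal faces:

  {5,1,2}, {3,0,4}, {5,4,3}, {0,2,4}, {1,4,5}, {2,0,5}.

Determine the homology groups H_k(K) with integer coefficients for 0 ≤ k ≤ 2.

H_0 = Z,  H_1 = Z,  H_2 = 0.

K has 6 vertices, 12 edges, 6 triangles.
rank ∂_0 = 0, rank ∂_1 = 5 ⇒ b_0 = 6 − 0 − 5 = 1; all invariant factors of ∂_1 are 1 so no torsion. So H_0 = Z.
rank ∂_1 = 5, rank ∂_2 = 6 ⇒ b_1 = 12 − 5 − 6 = 1; all invariant factors of ∂_2 are 1 so no torsion. So H_1 = Z.
rank ∂_2 = 6, rank ∂_3 = 0 ⇒ b_2 = 6 − 6 − 0 = 0. So H_2 = 0.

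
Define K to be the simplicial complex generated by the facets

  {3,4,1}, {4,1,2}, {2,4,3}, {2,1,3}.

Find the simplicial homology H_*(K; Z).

H_0 = Z,  H_1 = 0,  H_2 = Z.

Order the vertices as 1 < 2 < 3 < 4. Listing each simplex with vertices in this order, K has dimension 2 with simplices:

  0-simplices (4): [1], [2], [3], [4]
  1-simplices (6): [1,2], [1,3], [1,4], [2,3], [2,4], [3,4]
  2-simplices (4): [1,2,3], [1,2,4], [1,3,4], [2,3,4]

so the chain groups are C_0 ≅ Z^4, C_1 ≅ Z^6, C_2 ≅ Z^4.

The boundary map ∂_1: C_1 → C_0 is given by ∂[p,q] = [q] − [p].
The 4×6 boundary matrix has rank 3 and Smith normal form diag(1,1,1).

The boundary map ∂_2: C_2 → C_1 maps a triangle to the signed sum of its edges. For instance
  ∂[1,2,4] = [2,4] − [1,4] + [1,2],
  ∂[1,2,3] = [2,3] − [1,3] + [1,2].
As a 6×4 matrix over Z this has rank 3, with invariant factors (1,1,1).

From H_k ≅ ker(∂_k) / im(∂_{k+1}) we obtain:

  H_0: rank C_0 − rank ∂_1 = 4 − 3 = 1, and the invariant factors of ∂_1 are all 1, so H_0 ≅ Z.
  H_1: rank ker ∂_1 − rank ∂_2 = (6 − 3) − 3 = 0, and the invariant factors of ∂_2 are all 1, so H_1 ≅ 0.
  H_2: rank ker ∂_2 − rank ∂_3 = (4 − 3) − 0 = 1, and there is no ∂_3, so H_2 ≅ Z.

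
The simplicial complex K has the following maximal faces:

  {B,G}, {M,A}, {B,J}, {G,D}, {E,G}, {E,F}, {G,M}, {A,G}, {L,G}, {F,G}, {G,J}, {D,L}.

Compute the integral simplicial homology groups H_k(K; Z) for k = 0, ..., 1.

H_0 = Z,  H_1 = Z^4.

Order the vertices as A < B < D < E < F < G < J < L < M. Listing each simplex with vertices in this order, K has dimension 1 with simplices:

  0-simplices (9): A, B, D, E, F, G, J, L, M
  1-simplices (12): AG, AM, BG, BJ, DG, DL, EF, EG, FG, GJ, GL, GM

giving chain groups C_0 ≅ Z^9, C_1 ≅ Z^12.

The boundary map ∂_1: C_1 → C_0 is given by ∂[p,q] = [q] − [p]. For instance
  ∂DL = L − D.
The resulting 9×12 matrix has rank 8, and its Smith normal form has invariant factors (1,1,1,1,1,1,1,1).

Now H_k = ker ∂_k / im ∂_{k+1}, so:

  H_0: rank C_0 − rank ∂_1 = 9 − 8 = 1, and the invariant factors of ∂_1 are all 1, so H_0 = Z.
  H_1: rank ker ∂_1 − rank ∂_2 = (12 − 8) − 0 = 4, and there is no ∂_2, so H_1 = Z^4.

As a check, the Euler characteristic is 9 − 12 = -3, which agrees with 1 − 4 = -3.
(K is a triangulation of a wedge of 4 circles.)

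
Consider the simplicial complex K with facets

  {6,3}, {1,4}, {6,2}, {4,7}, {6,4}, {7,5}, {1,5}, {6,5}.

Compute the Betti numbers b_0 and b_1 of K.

Fix the vertex order 1 < 2 < 3 < 4 < 5 < 6 < 7 and write every simplex with vertices in increasing order. Then dim K = 1 and the simplices of K are:

  0-simplices (7): [1], [2], [3], [4], [5], [6], [7]
  1-simplices (8): [1,4], [1,5], [2,6], [3,6], [4,6], [4,7], [5,6], [5,7]

Hence C_0 ≅ Z^7, C_1 ≅ Z^8.

The boundary map ∂_1: C_1 → C_0 maps an edge to its endpoints' difference, ∂[p,q] = q − p. For instance
  ∂[1,4] = [4] − [1].
As a 7×8 matrix over Z this has rank 6, with invariant factors (1,1,1,1,1,1).

Now H_k = ker ∂_k / im ∂_{k+1}, so:

  H_0: rank C_0 − rank ∂_1 = 7 − 6 = 1, and the invariant factors of ∂_1 are all 1, so H_0 = Z.
  H_1: rank ker ∂_1 − rank ∂_2 = (8 − 6) − 0 = 2, and there is no ∂_2, so H_1 = Z^2.

Hence the Betti numbers are b_0 = 1, b_1 = 2.

b_0 = 1, b_1 = 2.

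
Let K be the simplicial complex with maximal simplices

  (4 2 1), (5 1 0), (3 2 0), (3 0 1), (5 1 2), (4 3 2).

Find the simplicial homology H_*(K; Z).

H_0 = Z,  H_1 = Z,  H_2 = 0.

Order the vertices as 0 < 1 < 2 < 3 < 4 < 5. Listing each simplex with vertices in this order, K has dimension 2 with simplices:

  0-simplices (6): [0], [1], [2], [3], [4], [5]
  1-simplices (12): [0,1], [0,2], [0,3], [0,5], [1,2], [1,3], [1,4], [1,5], [2,3], [2,4], [2,5], [3,4]
  2-simplices (6): [0,1,3], [0,1,5], [0,2,3], [1,2,4], [1,2,5], [2,3,4]

so the chain groups are C_0 ≅ Z^6, C_1 ≅ Z^12, C_2 ≅ Z^6.

The boundary map ∂_1: C_1 → C_0 maps an edge to its endpoints' difference, ∂[p,q] = q − p. For instance
  ∂[1,5] = [5] − [1].
The resulting 6×12 matrix has rank 5, and its Smith normal form has invariant factors (1,1,1,1,1).

Boundary ∂_2: C_2 → C_1 acts by ∂[p,q,r] = [q,r] − [p,r] + [p,q]. For instance
  ∂[0,1,5] = [1,5] − [0,5] + [0,1],
  ∂[0,1,3] = [1,3] − [0,3] + [0,1].
This gives a 12×6 integer matrix of rank 6; reducing to Smith normal form yields diagonal entries (1,1,1,1,1,1).

From H_k ≅ ker(∂_k) / im(∂_{k+1}) we obtain:

  H_0: rank C_0 − rank ∂_1 = 6 − 5 = 1, and the invariant factors of ∂_1 are all 1, so H_0 = Z.
  H_1: rank ker ∂_1 − rank ∂_2 = (12 − 5) − 6 = 1, and the invariant factors of ∂_2 are all 1, so H_1 = Z.
  H_2: rank ker ∂_2 − rank ∂_3 = (6 − 6) − 0 = 0, and there is no ∂_3, so H_2 = 0.

(K is a triangulation of the cylinder S^1 x I.)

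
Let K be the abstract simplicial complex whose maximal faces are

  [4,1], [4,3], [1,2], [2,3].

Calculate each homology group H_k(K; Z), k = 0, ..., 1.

We work with the vertex ordering 1 < 2 < 3 < 4. The simplices of K, each written with vertices in increasing order, are:

  0-simplices (4): [1], [2], [3], [4]
  1-simplices (4): [1,2], [1,4], [2,3], [3,4]

Hence C_0 ≅ Z^4, C_1 ≅ Z^4.

The boundary map ∂_1: C_1 → C_0 sends each edge [p,q] (with p < q) to q − p. For instance
  ∂[1,2] = [2] − [1].
As a 4×4 matrix over Z this has rank 3, with invariant factors (1,1,1).

Reading off H_k = ker ∂_k / im ∂_{k+1}:

  H_0: rank C_0 − rank ∂_1 = 4 − 3 = 1, and the invariant factors of ∂_1 are all 1, so H_0 = Z.
  H_1: rank ker ∂_1 − rank ∂_2 = (4 − 3) − 0 = 1, and there is no ∂_2, so H_1 = Z.

As a check, the Euler characteristic is 4 − 4 = 0, which agrees with 1 − 1 = 0.
(K is a triangulation of the circle S^1.)

H_0 ≅ Z,  H_1 ≅ Z.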